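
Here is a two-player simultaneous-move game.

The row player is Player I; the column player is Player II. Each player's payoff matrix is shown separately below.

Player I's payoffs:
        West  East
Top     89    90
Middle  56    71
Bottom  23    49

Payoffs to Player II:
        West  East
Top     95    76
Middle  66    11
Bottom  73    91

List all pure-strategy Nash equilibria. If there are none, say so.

The unique pure-strategy Nash equilibrium is (Top, West).

Player I against West: payoffs 89, 56, 23 → best response Top.
Player I against East: payoffs 90, 71, 49 → best response Top.
Player II against Top: payoffs 95, 76 → best response West.
Player II against Middle: payoffs 66, 11 → best response West.
Player II against Bottom: payoffs 73, 91 → best response East.
Mutual best responses: (Top, West).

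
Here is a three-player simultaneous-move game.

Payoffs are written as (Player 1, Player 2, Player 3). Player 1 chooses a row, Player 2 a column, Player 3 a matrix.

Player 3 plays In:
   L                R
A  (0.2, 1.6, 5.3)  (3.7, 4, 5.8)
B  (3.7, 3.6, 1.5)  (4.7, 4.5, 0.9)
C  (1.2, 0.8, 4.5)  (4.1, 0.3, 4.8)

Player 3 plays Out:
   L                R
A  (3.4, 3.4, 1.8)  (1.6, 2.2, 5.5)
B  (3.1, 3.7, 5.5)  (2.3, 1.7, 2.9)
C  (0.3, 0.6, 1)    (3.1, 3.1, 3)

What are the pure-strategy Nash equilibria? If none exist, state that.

No pure-strategy Nash equilibrium.

For each player, find the best response to each opponent profile; mutual best responses are the pure NE.
Player 1 against (L, In): payoffs 0.2, 3.7, 1.2 → best response B.
Player 1 against (L, Out): payoffs 3.4, 3.1, 0.3 → best response A.
Player 1 against (R, In): payoffs 3.7, 4.7, 4.1 → best response B.
Player 1 against (R, Out): payoffs 1.6, 2.3, 3.1 → best response C.
Player 2 against (A, In): payoffs 1.6, 4 → best response R.
Player 2 against (A, Out): payoffs 3.4, 2.2 → best response L.
Player 2 against (B, In): payoffs 3.6, 4.5 → best response R.
Player 2 against (B, Out): payoffs 3.7, 1.7 → best response L.
Player 2 against (C, In): payoffs 0.8, 0.3 → best response L.
Player 2 against (C, Out): payoffs 0.6, 3.1 → best response R.
Player 3 against (A, L): payoffs 5.3, 1.8 → best response In.
Player 3 against (A, R): payoffs 5.8, 5.5 → best response In.
Player 3 against (B, L): payoffs 1.5, 5.5 → best response Out.
Player 3 against (B, R): payoffs 0.9, 2.9 → best response Out.
Player 3 against (C, L): payoffs 4.5, 1 → best response In.
Player 3 against (C, R): payoffs 4.8, 3 → best response In.
No profile is a mutual best response for all players.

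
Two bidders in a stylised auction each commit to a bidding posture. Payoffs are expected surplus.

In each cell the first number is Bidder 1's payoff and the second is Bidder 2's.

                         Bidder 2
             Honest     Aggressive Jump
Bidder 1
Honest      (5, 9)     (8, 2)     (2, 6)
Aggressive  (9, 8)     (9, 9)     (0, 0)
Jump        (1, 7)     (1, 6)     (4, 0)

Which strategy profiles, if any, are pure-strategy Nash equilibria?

Bidder 1 against Honest: payoffs 5, 9, 1 → best response Aggressive.
Bidder 1 against Aggressive: payoffs 8, 9, 1 → best response Aggressive.
Bidder 1 against Jump: payoffs 2, 0, 4 → best response Jump.
Bidder 2 against Honest: payoffs 9, 2, 6 → best response Honest.
Bidder 2 against Aggressive: payoffs 8, 9, 0 → best response Aggressive.
Bidder 2 against Jump: payoffs 7, 6, 0 → best response Honest.
Mutual best responses: (Aggressive, Aggressive).

(Aggressive, Aggressive)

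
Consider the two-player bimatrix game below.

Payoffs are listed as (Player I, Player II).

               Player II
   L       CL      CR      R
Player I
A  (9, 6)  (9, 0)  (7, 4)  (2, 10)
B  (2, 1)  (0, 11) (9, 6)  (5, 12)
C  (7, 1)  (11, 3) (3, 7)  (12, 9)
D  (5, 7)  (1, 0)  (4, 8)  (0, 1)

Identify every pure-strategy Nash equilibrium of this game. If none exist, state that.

Player I against L: payoffs 9, 2, 7, 5 → best response A.
Player I against CL: payoffs 9, 0, 11, 1 → best response C.
Player I against CR: payoffs 7, 9, 3, 4 → best response B.
Player I against R: payoffs 2, 5, 12, 0 → best response C.
Player II against A: payoffs 6, 0, 4, 10 → best response R.
Player II against B: payoffs 1, 11, 6, 12 → best response R.
Player II against C: payoffs 1, 3, 7, 9 → best response R.
Player II against D: payoffs 7, 0, 8, 1 → best response CR.
Mutual best responses: (C, R).

The unique pure-strategy Nash equilibrium is (C, R).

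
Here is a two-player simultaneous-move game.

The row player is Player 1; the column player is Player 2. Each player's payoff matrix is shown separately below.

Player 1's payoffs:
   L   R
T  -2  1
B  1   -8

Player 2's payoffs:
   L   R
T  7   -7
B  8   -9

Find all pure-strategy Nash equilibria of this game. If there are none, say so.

Pure NE: (B, L)

Check each profile: it is a Nash equilibrium iff no player can strictly gain by switching unilaterally.
(T, L): Player 1 can switch to B (-2 → 1). Not NE.
(T, R): Player 2 can switch to L (-7 → 7). Not NE.
(B, L): Player 1 gets 1, best alternative -2; Player 2 gets 8, best alternative -9. No profitable deviation — NE.
(B, R): Player 1 can switch to T (-8 → 1). Not NE.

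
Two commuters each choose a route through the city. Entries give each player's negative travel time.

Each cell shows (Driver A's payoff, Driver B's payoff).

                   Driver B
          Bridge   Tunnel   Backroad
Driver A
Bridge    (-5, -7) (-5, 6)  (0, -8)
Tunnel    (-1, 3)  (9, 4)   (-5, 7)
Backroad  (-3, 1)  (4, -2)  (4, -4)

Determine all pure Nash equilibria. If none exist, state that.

No pure-strategy Nash equilibrium.

Mark each player's best response to every combination of opponents' strategies; a profile where every player is best-responding is a pure Nash equilibrium.
Driver A against Bridge: payoffs -5, -1, -3 → best response Tunnel.
Driver A against Tunnel: payoffs -5, 9, 4 → best response Tunnel.
Driver A against Backroad: payoffs 0, -5, 4 → best response Backroad.
Driver B against Bridge: payoffs -7, 6, -8 → best response Tunnel.
Driver B against Tunnel: payoffs 3, 4, 7 → best response Backroad.
Driver B against Backroad: payoffs 1, -2, -4 → best response Bridge.
No profile is a mutual best response for all players.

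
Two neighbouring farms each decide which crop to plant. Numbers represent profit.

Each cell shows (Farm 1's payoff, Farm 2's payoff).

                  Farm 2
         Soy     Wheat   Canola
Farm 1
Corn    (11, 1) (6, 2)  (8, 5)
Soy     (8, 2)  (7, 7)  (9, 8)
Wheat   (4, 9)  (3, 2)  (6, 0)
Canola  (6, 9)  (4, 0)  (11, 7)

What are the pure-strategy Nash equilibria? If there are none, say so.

Farm 1 against Soy: payoffs 11, 8, 4, 6 → best response Corn.
Farm 1 against Wheat: payoffs 6, 7, 3, 4 → best response Soy.
Farm 1 against Canola: payoffs 8, 9, 6, 11 → best response Canola.
Farm 2 against Corn: payoffs 1, 2, 5 → best response Canola.
Farm 2 against Soy: payoffs 2, 7, 8 → best response Canola.
Farm 2 against Wheat: payoffs 9, 2, 0 → best response Soy.
Farm 2 against Canola: payoffs 9, 0, 7 → best response Soy.
No profile is a mutual best response for all players.

There is no pure-strategy Nash equilibrium.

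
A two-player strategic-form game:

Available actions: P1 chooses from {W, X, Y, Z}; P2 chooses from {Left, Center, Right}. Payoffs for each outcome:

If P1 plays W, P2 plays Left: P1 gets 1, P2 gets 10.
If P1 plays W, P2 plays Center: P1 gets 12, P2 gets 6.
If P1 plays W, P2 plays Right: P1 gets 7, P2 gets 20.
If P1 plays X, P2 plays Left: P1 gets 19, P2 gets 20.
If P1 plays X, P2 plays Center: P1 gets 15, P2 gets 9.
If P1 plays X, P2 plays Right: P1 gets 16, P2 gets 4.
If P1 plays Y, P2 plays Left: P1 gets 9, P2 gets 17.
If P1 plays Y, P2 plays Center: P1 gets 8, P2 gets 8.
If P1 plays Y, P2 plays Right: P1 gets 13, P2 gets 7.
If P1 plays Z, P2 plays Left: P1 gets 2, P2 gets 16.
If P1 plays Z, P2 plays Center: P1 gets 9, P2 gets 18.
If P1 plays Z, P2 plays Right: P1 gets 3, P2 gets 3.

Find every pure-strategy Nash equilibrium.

P1 against Left: payoffs 1, 19, 9, 2 → best response X.
P1 against Center: payoffs 12, 15, 8, 9 → best response X.
P1 against Right: payoffs 7, 16, 13, 3 → best response X.
P2 against W: payoffs 10, 6, 20 → best response Right.
P2 against X: payoffs 20, 9, 4 → best response Left.
P2 against Y: payoffs 17, 8, 7 → best response Left.
P2 against Z: payoffs 16, 18, 3 → best response Center.
Mutual best responses: (X, Left).

(X, Left)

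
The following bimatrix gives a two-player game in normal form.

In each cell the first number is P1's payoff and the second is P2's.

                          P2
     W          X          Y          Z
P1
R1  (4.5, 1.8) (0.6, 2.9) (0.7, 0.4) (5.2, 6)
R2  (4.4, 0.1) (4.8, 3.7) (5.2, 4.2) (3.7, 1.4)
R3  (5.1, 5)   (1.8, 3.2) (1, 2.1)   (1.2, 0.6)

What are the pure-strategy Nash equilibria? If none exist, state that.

(R1, Z), (R2, Y), (R3, W)

(R1, W): P1 can switch to R3 (4.5 → 5.1). Not NE.
(R1, X): P1 can switch to R2 (0.6 → 4.8). Not NE.
(R1, Y): P1 can switch to R2 (0.7 → 5.2). Not NE.
(R1, Z): P1 gets 5.2, best alternative 3.7; P2 gets 6, best alternative 2.9. No profitable deviation — NE.
(R2, W): P1 can switch to R1 (4.4 → 4.5). Not NE.
(R2, X): P2 can switch to Y (3.7 → 4.2). Not NE.
(R2, Y): P1 gets 5.2, best alternative 1; P2 gets 4.2, best alternative 3.7. No profitable deviation — NE.
(R2, Z): P1 can switch to R1 (3.7 → 5.2). Not NE.
(R3, W): P1 gets 5.1, best alternative 4.5; P2 gets 5, best alternative 3.2. No profitable deviation — NE.
(R3, X): P1 can switch to R2 (1.8 → 4.8). Not NE.
(R3, Y): P1 can switch to R2 (1 → 5.2). Not NE.
(R3, Z): P1 can switch to R1 (1.2 → 5.2). Not NE.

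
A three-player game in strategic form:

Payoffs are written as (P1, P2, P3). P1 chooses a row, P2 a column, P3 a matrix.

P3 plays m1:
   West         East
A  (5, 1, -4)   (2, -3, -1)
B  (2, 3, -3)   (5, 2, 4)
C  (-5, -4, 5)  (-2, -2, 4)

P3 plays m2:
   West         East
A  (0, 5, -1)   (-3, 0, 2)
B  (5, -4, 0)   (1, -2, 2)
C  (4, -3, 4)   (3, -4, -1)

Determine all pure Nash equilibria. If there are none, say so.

There is no pure-strategy Nash equilibrium.

P1 against (West, m1): payoffs 5, 2, -5 → best response A.
P1 against (West, m2): payoffs 0, 5, 4 → best response B.
P1 against (East, m1): payoffs 2, 5, -2 → best response B.
P1 against (East, m2): payoffs -3, 1, 3 → best response C.
P2 against (A, m1): payoffs 1, -3 → best response West.
P2 against (A, m2): payoffs 5, 0 → best response West.
P2 against (B, m1): payoffs 3, 2 → best response West.
P2 against (B, m2): payoffs -4, -2 → best response East.
P2 against (C, m1): payoffs -4, -2 → best response East.
P2 against (C, m2): payoffs -3, -4 → best response West.
P3 against (A, West): payoffs -4, -1 → best response m2.
P3 against (A, East): payoffs -1, 2 → best response m2.
P3 against (B, West): payoffs -3, 0 → best response m2.
P3 against (B, East): payoffs 4, 2 → best response m1.
P3 against (C, West): payoffs 5, 4 → best response m1.
P3 against (C, East): payoffs 4, -1 → best response m1.
No profile is a mutual best response for all players.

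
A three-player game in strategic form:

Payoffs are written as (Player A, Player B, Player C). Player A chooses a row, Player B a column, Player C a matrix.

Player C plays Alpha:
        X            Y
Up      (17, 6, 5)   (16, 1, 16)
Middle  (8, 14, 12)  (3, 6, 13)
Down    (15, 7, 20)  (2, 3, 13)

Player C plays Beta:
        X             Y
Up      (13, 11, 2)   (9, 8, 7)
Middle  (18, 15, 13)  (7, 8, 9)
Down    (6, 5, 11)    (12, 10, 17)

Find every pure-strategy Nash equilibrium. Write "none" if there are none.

(Up, X, Alpha); (Middle, X, Beta); (Down, Y, Beta)

(Up, X, Alpha): Player A gets 17, best alternative 15; Player B gets 6, best alternative 1; Player C gets 5, best alternative 2. No profitable deviation — NE.
(Up, X, Beta): Player A can switch to Middle (13 → 18). Not NE.
(Up, Y, Alpha): Player B can switch to X (1 → 6). Not NE.
(Up, Y, Beta): Player A can switch to Down (9 → 12). Not NE.
(Middle, X, Alpha): Player A can switch to Up (8 → 17). Not NE.
(Middle, X, Beta): Player A gets 18, best alternative 13; Player B gets 15, best alternative 8; Player C gets 13, best alternative 12. No profitable deviation — NE.
(Middle, Y, Alpha): Player A can switch to Up (3 → 16). Not NE.
(Middle, Y, Beta): Player A can switch to Up (7 → 9). Not NE.
(Down, Y, Beta): Player A gets 12, best alternative 9; Player B gets 10, best alternative 5; Player C gets 17, best alternative 13. No profitable deviation — NE.
(The remaining 3 profiles each have a profitable deviation by the same check.)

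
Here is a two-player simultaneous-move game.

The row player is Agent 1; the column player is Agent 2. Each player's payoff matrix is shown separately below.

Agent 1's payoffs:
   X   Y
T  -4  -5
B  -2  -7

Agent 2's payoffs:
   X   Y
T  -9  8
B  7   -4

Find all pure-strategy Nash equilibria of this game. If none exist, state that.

Pure-strategy Nash equilibria: (T, Y), (B, X)

Agent 1 against X: payoffs -4, -2 → best response B.
Agent 1 against Y: payoffs -5, -7 → best response T.
Agent 2 against T: payoffs -9, 8 → best response Y.
Agent 2 against B: payoffs 7, -4 → best response X.
Mutual best responses: (T, Y); (B, X).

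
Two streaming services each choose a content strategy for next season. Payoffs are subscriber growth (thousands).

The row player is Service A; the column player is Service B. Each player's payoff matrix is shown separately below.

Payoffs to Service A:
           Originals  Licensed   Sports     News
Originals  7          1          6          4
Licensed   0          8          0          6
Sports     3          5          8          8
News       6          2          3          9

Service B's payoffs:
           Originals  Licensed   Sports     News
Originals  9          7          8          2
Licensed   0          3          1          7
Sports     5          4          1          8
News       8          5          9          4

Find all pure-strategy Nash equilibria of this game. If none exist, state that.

The unique pure-strategy Nash equilibrium is (Originals, Originals).

For each strategy profile, look for a profitable unilateral deviation.
(Originals, Originals): Service A gets 7, best alternative 6; Service B gets 9, best alternative 8. No profitable deviation — NE.
(Originals, Licensed): Service A can switch to Licensed (1 → 8). Not NE.
(Originals, Sports): Service A can switch to Sports (6 → 8). Not NE.
(Originals, News): Service A can switch to Licensed (4 → 6). Not NE.
(Licensed, Originals): Service A can switch to Originals (0 → 7). Not NE.
(Licensed, Licensed): Service B can switch to News (3 → 7). Not NE.
(Licensed, Sports): Service A can switch to Originals (0 → 6). Not NE.
(Licensed, News): Service A can switch to Sports (6 → 8). Not NE.
(Sports, Originals): Service A can switch to Originals (3 → 7). Not NE.
(The remaining 7 profiles each have a profitable deviation by the same check.)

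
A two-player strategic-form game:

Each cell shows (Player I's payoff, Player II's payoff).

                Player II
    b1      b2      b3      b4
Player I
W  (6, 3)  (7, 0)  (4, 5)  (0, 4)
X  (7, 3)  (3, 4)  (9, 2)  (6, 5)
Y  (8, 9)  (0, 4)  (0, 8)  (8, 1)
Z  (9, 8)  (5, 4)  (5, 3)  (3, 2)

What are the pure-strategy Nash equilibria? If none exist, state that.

(W, b1): Player I can switch to X (6 → 7). Not NE.
(W, b2): Player II can switch to b1 (0 → 3). Not NE.
(W, b3): Player I can switch to X (4 → 9). Not NE.
(W, b4): Player I can switch to X (0 → 6). Not NE.
(X, b1): Player I can switch to Y (7 → 8). Not NE.
(X, b2): Player I can switch to W (3 → 7). Not NE.
(X, b3): Player II can switch to b1 (2 → 3). Not NE.
(X, b4): Player I can switch to Y (6 → 8). Not NE.
(Y, b1): Player I can switch to Z (8 → 9). Not NE.
(Y, b2): Player I can switch to W (0 → 7). Not NE.
(Y, b3): Player I can switch to W (0 → 4). Not NE.
(Y, b4): Player II can switch to b1 (1 → 9). Not NE.
(Z, b1): Player I gets 9, best alternative 8; Player II gets 8, best alternative 4. No profitable deviation — NE.
(The remaining 3 profiles each have a profitable deviation by the same check.)

(Z, b1)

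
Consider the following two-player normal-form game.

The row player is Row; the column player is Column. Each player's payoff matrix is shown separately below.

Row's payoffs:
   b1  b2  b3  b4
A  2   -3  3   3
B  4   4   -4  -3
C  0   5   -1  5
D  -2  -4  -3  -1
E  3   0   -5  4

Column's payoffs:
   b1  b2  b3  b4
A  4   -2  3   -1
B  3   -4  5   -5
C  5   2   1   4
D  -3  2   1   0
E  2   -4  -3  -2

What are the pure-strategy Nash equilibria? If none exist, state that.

Row against b1: payoffs 2, 4, 0, -2, 3 → best response B.
Row against b2: payoffs -3, 4, 5, -4, 0 → best response C.
Row against b3: payoffs 3, -4, -1, -3, -5 → best response A.
Row against b4: payoffs 3, -3, 5, -1, 4 → best response C.
Column against A: payoffs 4, -2, 3, -1 → best response b1.
Column against B: payoffs 3, -4, 5, -5 → best response b3.
Column against C: payoffs 5, 2, 1, 4 → best response b1.
Column against D: payoffs -3, 2, 1, 0 → best response b2.
Column against E: payoffs 2, -4, -3, -2 → best response b1.
No profile is a mutual best response for all players.

none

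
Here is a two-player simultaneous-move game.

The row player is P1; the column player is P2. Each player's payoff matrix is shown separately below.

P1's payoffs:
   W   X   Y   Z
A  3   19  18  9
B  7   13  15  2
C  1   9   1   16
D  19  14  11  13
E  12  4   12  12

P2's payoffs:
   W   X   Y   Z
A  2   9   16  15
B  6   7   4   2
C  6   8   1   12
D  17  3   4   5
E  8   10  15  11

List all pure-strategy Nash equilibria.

The pure Nash equilibria are (A, Y), (C, Z), (D, W).

(A, W): P1 can switch to B (3 → 7). Not NE.
(A, X): P2 can switch to Y (9 → 16). Not NE.
(A, Y): P1 gets 18, best alternative 15; P2 gets 16, best alternative 15. No profitable deviation — NE.
(A, Z): P1 can switch to C (9 → 16). Not NE.
(B, W): P1 can switch to D (7 → 19). Not NE.
(B, X): P1 can switch to A (13 → 19). Not NE.
(B, Y): P1 can switch to A (15 → 18). Not NE.
(C, Z): P1 gets 16, best alternative 13; P2 gets 12, best alternative 8. No profitable deviation — NE.
(D, W): P1 gets 19, best alternative 12; P2 gets 17, best alternative 5. No profitable deviation — NE.
(The remaining 11 profiles each have a profitable deviation by the same check.)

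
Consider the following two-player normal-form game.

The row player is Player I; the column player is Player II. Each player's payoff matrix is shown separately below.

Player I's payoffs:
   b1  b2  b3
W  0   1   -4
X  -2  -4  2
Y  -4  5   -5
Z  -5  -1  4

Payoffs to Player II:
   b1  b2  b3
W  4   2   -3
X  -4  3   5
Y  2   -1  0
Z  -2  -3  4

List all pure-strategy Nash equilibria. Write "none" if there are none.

(W, b1) and (Z, b3)

Check each profile: it is a Nash equilibrium iff no player can strictly gain by switching unilaterally.
(W, b1): Player I gets 0, best alternative -2; Player II gets 4, best alternative 2. No profitable deviation — NE.
(W, b2): Player I can switch to Y (1 → 5). Not NE.
(W, b3): Player I can switch to X (-4 → 2). Not NE.
(X, b1): Player I can switch to W (-2 → 0). Not NE.
(X, b2): Player I can switch to W (-4 → 1). Not NE.
(X, b3): Player I can switch to Z (2 → 4). Not NE.
(Y, b1): Player I can switch to W (-4 → 0). Not NE.
(Z, b3): Player I gets 4, best alternative 2; Player II gets 4, best alternative -2. No profitable deviation — NE.
(The remaining 4 profiles each have a profitable deviation by the same check.)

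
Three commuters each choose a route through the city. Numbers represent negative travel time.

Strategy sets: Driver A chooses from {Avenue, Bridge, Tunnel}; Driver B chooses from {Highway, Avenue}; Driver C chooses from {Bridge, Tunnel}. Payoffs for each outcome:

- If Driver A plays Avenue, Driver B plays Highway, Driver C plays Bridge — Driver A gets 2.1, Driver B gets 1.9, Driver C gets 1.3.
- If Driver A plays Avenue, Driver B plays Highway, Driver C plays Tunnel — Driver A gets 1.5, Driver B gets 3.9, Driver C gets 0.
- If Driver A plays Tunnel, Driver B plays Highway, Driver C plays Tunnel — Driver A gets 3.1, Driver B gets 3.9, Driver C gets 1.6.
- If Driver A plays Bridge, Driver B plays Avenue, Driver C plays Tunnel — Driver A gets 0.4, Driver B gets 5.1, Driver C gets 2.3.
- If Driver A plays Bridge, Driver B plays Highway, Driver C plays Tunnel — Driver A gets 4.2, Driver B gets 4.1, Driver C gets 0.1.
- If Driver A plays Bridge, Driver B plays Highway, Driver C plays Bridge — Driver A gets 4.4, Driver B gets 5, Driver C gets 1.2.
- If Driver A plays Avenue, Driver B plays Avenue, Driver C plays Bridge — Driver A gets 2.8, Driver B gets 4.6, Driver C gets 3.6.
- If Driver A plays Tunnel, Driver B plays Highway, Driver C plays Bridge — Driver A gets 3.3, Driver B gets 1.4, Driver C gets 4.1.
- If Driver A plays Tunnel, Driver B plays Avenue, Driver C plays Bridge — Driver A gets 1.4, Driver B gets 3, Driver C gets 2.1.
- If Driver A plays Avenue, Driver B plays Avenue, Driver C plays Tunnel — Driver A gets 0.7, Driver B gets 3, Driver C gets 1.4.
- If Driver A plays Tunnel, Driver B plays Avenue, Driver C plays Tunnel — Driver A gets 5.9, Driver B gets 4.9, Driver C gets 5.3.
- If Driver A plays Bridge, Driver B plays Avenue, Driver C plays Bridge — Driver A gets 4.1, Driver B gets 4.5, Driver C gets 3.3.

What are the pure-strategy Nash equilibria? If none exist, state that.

(Avenue, Highway, Bridge): Driver A can switch to Bridge (2.1 → 4.4). Not NE.
(Avenue, Highway, Tunnel): Driver A can switch to Bridge (1.5 → 4.2). Not NE.
(Avenue, Avenue, Bridge): Driver A can switch to Bridge (2.8 → 4.1). Not NE.
(Avenue, Avenue, Tunnel): Driver A can switch to Tunnel (0.7 → 5.9). Not NE.
(Bridge, Highway, Bridge): Driver A gets 4.4, best alternative 3.3; Driver B gets 5, best alternative 4.5; Driver C gets 1.2, best alternative 0.1. No profitable deviation — NE.
(Bridge, Highway, Tunnel): Driver B can switch to Avenue (4.1 → 5.1). Not NE.
(Bridge, Avenue, Bridge): Driver B can switch to Highway (4.5 → 5). Not NE.
(Bridge, Avenue, Tunnel): Driver A can switch to Avenue (0.4 → 0.7). Not NE.
(Tunnel, Highway, Bridge): Driver A can switch to Bridge (3.3 → 4.4). Not NE.
(Tunnel, Highway, Tunnel): Driver A can switch to Bridge (3.1 → 4.2). Not NE.
(Tunnel, Avenue, Bridge): Driver A can switch to Avenue (1.4 → 2.8). Not NE.
(Tunnel, Avenue, Tunnel): Driver A gets 5.9, best alternative 0.7; Driver B gets 4.9, best alternative 3.9; Driver C gets 5.3, best alternative 2.1. No profitable deviation — NE.

(Bridge, Highway, Bridge), (Tunnel, Avenue, Tunnel)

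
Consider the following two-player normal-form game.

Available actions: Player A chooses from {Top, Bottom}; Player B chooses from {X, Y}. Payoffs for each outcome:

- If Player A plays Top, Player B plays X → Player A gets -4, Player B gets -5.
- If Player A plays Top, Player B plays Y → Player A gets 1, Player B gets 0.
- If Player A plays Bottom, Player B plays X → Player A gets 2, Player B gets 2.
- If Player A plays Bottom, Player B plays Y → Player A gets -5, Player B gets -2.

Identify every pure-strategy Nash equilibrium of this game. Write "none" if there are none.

The pure Nash equilibria are (Top, Y), (Bottom, X).

(Top, X): Player A can switch to Bottom (-4 → 2). Not NE.
(Top, Y): Player A gets 1, best alternative -5; Player B gets 0, best alternative -5. No profitable deviation — NE.
(Bottom, X): Player A gets 2, best alternative -4; Player B gets 2, best alternative -2. No profitable deviation — NE.
(Bottom, Y): Player A can switch to Top (-5 → 1). Not NE.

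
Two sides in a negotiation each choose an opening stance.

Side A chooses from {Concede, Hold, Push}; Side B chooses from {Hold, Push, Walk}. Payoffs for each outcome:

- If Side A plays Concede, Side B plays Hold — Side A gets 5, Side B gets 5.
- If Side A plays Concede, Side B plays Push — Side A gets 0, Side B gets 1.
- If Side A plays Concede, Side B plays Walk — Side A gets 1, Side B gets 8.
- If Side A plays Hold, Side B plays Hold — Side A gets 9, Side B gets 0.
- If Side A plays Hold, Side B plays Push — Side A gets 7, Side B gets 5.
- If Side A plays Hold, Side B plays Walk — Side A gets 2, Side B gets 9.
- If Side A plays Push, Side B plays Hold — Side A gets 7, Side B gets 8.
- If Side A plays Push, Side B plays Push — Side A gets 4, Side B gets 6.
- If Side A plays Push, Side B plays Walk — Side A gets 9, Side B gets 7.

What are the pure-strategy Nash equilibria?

This game has no pure Nash equilibrium.

Mark each player's best response to every combination of opponents' strategies; a profile where every player is best-responding is a pure Nash equilibrium.
Side A against Hold: payoffs 5, 9, 7 → best response Hold.
Side A against Push: payoffs 0, 7, 4 → best response Hold.
Side A against Walk: payoffs 1, 2, 9 → best response Push.
Side B against Concede: payoffs 5, 1, 8 → best response Walk.
Side B against Hold: payoffs 0, 5, 9 → best response Walk.
Side B against Push: payoffs 8, 6, 7 → best response Hold.
No profile is a mutual best response for all players.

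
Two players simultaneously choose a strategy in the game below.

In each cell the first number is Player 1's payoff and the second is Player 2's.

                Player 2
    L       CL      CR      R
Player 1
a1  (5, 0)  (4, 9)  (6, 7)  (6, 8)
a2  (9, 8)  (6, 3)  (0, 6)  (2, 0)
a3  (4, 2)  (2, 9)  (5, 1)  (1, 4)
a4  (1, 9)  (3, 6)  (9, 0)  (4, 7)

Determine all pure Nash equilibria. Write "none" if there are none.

(a2, L)

For each player, find the best response to each opponent profile; mutual best responses are the pure NE.
Player 1 against L: payoffs 5, 9, 4, 1 → best response a2.
Player 1 against CL: payoffs 4, 6, 2, 3 → best response a2.
Player 1 against CR: payoffs 6, 0, 5, 9 → best response a4.
Player 1 against R: payoffs 6, 2, 1, 4 → best response a1.
Player 2 against a1: payoffs 0, 9, 7, 8 → best response CL.
Player 2 against a2: payoffs 8, 3, 6, 0 → best response L.
Player 2 against a3: payoffs 2, 9, 1, 4 → best response CL.
Player 2 against a4: payoffs 9, 6, 0, 7 → best response L.
Mutual best responses: (a2, L).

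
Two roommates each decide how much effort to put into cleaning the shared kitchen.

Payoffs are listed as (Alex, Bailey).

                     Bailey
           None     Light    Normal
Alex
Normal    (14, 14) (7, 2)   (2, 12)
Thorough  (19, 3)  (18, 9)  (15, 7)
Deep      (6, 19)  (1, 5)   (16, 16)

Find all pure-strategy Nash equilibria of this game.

(Thorough, Light)

(Normal, None): Alex can switch to Thorough (14 → 19). Not NE.
(Normal, Light): Alex can switch to Thorough (7 → 18). Not NE.
(Normal, Normal): Alex can switch to Thorough (2 → 15). Not NE.
(Thorough, None): Bailey can switch to Light (3 → 9). Not NE.
(Thorough, Light): Alex gets 18, best alternative 7; Bailey gets 9, best alternative 7. No profitable deviation — NE.
(Thorough, Normal): Alex can switch to Deep (15 → 16). Not NE.
(Deep, None): Alex can switch to Normal (6 → 14). Not NE.
(Deep, Light): Alex can switch to Normal (1 → 7). Not NE.
(Deep, Normal): Bailey can switch to None (16 → 19). Not NE.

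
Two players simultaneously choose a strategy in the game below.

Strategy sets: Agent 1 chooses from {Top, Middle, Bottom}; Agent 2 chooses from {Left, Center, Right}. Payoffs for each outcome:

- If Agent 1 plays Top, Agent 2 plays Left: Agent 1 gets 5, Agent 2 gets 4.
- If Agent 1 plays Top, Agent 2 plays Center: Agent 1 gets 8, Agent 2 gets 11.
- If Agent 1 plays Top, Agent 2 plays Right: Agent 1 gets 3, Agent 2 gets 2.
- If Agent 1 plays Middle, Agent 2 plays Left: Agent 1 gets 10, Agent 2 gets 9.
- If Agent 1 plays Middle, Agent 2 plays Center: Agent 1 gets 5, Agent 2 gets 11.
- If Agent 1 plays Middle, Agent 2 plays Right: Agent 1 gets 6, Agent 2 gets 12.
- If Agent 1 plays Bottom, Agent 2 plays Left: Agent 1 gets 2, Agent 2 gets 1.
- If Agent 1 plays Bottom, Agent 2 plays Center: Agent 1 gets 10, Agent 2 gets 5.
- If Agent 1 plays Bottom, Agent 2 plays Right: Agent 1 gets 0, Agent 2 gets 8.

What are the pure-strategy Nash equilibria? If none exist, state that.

Pure NE: (Middle, Right)

(Top, Left): Agent 1 can switch to Middle (5 → 10). Not NE.
(Top, Center): Agent 1 can switch to Bottom (8 → 10). Not NE.
(Top, Right): Agent 1 can switch to Middle (3 → 6). Not NE.
(Middle, Left): Agent 2 can switch to Center (9 → 11). Not NE.
(Middle, Center): Agent 1 can switch to Top (5 → 8). Not NE.
(Middle, Right): Agent 1 gets 6, best alternative 3; Agent 2 gets 12, best alternative 11. No profitable deviation — NE.
(Bottom, Left): Agent 1 can switch to Top (2 → 5). Not NE.
(Bottom, Center): Agent 2 can switch to Right (5 → 8). Not NE.
(Bottom, Right): Agent 1 can switch to Top (0 → 3). Not NE.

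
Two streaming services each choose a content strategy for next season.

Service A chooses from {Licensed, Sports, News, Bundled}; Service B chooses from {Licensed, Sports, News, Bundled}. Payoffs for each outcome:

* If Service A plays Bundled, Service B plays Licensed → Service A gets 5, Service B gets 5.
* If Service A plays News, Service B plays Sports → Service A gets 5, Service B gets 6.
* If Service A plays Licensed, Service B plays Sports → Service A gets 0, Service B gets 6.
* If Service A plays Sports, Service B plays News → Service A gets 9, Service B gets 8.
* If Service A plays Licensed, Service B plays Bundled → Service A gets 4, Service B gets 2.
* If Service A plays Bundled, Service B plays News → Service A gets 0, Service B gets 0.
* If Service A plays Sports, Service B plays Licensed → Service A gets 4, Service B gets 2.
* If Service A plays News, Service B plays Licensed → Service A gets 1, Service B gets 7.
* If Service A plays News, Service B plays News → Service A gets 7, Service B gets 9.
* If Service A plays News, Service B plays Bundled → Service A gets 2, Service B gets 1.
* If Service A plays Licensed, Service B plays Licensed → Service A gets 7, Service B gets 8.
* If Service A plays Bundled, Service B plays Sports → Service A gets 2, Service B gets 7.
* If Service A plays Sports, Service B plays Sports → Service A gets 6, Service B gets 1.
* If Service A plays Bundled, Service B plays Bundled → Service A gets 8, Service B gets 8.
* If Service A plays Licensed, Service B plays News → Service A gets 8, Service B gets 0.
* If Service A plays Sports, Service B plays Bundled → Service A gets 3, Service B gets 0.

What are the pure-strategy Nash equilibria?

(Licensed, Licensed) and (Sports, News) and (Bundled, Bundled)

Service A against Licensed: payoffs 7, 4, 1, 5 → best response Licensed.
Service A against Sports: payoffs 0, 6, 5, 2 → best response Sports.
Service A against News: payoffs 8, 9, 7, 0 → best response Sports.
Service A against Bundled: payoffs 4, 3, 2, 8 → best response Bundled.
Service B against Licensed: payoffs 8, 6, 0, 2 → best response Licensed.
Service B against Sports: payoffs 2, 1, 8, 0 → best response News.
Service B against News: payoffs 7, 6, 9, 1 → best response News.
Service B against Bundled: payoffs 5, 7, 0, 8 → best response Bundled.
Mutual best responses: (Licensed, Licensed); (Sports, News); (Bundled, Bundled).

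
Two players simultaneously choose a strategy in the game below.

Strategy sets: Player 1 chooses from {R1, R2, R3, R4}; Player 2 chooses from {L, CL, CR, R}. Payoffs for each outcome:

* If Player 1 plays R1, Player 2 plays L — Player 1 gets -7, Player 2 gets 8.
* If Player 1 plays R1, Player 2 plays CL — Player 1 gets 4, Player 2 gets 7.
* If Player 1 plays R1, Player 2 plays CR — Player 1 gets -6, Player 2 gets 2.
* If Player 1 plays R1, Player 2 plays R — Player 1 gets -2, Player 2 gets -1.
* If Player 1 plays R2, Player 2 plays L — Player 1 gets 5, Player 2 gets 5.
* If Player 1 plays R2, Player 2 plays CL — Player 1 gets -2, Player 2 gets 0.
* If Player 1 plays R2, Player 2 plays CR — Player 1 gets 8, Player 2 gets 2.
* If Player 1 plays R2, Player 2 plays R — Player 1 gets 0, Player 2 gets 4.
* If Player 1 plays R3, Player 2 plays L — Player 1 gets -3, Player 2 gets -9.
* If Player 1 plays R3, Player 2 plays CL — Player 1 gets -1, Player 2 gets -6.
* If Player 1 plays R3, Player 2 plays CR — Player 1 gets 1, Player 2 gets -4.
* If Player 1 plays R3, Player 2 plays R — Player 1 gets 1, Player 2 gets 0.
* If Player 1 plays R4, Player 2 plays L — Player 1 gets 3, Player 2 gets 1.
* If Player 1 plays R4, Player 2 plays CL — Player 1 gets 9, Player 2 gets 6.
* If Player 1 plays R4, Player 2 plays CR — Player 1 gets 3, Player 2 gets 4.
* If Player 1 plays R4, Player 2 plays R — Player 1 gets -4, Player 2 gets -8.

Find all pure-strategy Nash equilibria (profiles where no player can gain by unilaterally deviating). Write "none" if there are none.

Check each profile: it is a Nash equilibrium iff no player can strictly gain by switching unilaterally.
(R1, L): Player 1 can switch to R2 (-7 → 5). Not NE.
(R1, CL): Player 1 can switch to R4 (4 → 9). Not NE.
(R1, CR): Player 1 can switch to R2 (-6 → 8). Not NE.
(R1, R): Player 1 can switch to R2 (-2 → 0). Not NE.
(R2, L): Player 1 gets 5, best alternative 3; Player 2 gets 5, best alternative 4. No profitable deviation — NE.
(R2, CL): Player 1 can switch to R1 (-2 → 4). Not NE.
(R2, CR): Player 2 can switch to L (2 → 5). Not NE.
(R2, R): Player 1 can switch to R3 (0 → 1). Not NE.
(R3, L): Player 1 can switch to R2 (-3 → 5). Not NE.
(R3, CL): Player 1 can switch to R1 (-1 → 4). Not NE.
(R3, CR): Player 1 can switch to R2 (1 → 8). Not NE.
(R3, R): Player 1 gets 1, best alternative 0; Player 2 gets 0, best alternative -4. No profitable deviation — NE.
(R4, CL): Player 1 gets 9, best alternative 4; Player 2 gets 6, best alternative 4. No profitable deviation — NE.
(The remaining 3 profiles each have a profitable deviation by the same check.)

(R2, L) and (R3, R) and (R4, CL)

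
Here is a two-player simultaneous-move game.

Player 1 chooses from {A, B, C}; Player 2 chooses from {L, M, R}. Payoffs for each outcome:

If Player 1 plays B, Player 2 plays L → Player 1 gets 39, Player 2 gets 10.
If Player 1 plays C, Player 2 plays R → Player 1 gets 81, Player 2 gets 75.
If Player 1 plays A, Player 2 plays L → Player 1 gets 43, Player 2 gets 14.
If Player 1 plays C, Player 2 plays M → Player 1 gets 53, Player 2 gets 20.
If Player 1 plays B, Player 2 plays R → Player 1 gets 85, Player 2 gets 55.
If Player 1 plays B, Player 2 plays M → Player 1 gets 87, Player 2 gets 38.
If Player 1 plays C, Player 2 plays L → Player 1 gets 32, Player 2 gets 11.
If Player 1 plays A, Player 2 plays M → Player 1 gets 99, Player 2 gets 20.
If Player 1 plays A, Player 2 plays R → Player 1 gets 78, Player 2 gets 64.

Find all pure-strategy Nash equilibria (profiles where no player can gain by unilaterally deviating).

(A, L): Player 2 can switch to M (14 → 20). Not NE.
(A, M): Player 2 can switch to R (20 → 64). Not NE.
(A, R): Player 1 can switch to B (78 → 85). Not NE.
(B, L): Player 1 can switch to A (39 → 43). Not NE.
(B, M): Player 1 can switch to A (87 → 99). Not NE.
(B, R): Player 1 gets 85, best alternative 81; Player 2 gets 55, best alternative 38. No profitable deviation — NE.
(C, L): Player 1 can switch to A (32 → 43). Not NE.
(C, M): Player 1 can switch to A (53 → 99). Not NE.
(C, R): Player 1 can switch to B (81 → 85). Not NE.

(B, R)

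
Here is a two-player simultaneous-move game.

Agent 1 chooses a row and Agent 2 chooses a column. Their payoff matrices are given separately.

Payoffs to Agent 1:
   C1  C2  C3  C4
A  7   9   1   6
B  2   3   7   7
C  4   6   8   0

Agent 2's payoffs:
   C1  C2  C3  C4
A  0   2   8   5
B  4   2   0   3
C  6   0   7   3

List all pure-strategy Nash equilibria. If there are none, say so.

(A, C1): Agent 2 can switch to C2 (0 → 2). Not NE.
(A, C2): Agent 2 can switch to C3 (2 → 8). Not NE.
(A, C3): Agent 1 can switch to B (1 → 7). Not NE.
(A, C4): Agent 1 can switch to B (6 → 7). Not NE.
(B, C1): Agent 1 can switch to A (2 → 7). Not NE.
(B, C2): Agent 1 can switch to A (3 → 9). Not NE.
(B, C3): Agent 1 can switch to C (7 → 8). Not NE.
(B, C4): Agent 2 can switch to C1 (3 → 4). Not NE.
(C, C1): Agent 1 can switch to A (4 → 7). Not NE.
(C, C2): Agent 1 can switch to A (6 → 9). Not NE.
(C, C3): Agent 1 gets 8, best alternative 7; Agent 2 gets 7, best alternative 6. No profitable deviation — NE.
(C, C4): Agent 1 can switch to A (0 → 6). Not NE.

Pure NE: (C, C3)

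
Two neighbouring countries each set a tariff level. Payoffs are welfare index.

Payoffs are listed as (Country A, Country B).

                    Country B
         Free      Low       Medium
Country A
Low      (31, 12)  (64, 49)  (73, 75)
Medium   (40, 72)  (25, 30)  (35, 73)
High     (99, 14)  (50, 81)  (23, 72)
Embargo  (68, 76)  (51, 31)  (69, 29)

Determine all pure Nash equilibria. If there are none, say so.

(Low, Medium)

(Low, Free): Country A can switch to Medium (31 → 40). Not NE.
(Low, Low): Country B can switch to Medium (49 → 75). Not NE.
(Low, Medium): Country A gets 73, best alternative 69; Country B gets 75, best alternative 49. No profitable deviation — NE.
(Medium, Free): Country A can switch to High (40 → 99). Not NE.
(Medium, Low): Country A can switch to Low (25 → 64). Not NE.
(Medium, Medium): Country A can switch to Low (35 → 73). Not NE.
(High, Free): Country B can switch to Low (14 → 81). Not NE.
(High, Low): Country A can switch to Low (50 → 64). Not NE.
(High, Medium): Country A can switch to Low (23 → 73). Not NE.
(Embargo, Free): Country A can switch to High (68 → 99). Not NE.
(Embargo, Low): Country A can switch to Low (51 → 64). Not NE.
(Embargo, Medium): Country A can switch to Low (69 → 73). Not NE.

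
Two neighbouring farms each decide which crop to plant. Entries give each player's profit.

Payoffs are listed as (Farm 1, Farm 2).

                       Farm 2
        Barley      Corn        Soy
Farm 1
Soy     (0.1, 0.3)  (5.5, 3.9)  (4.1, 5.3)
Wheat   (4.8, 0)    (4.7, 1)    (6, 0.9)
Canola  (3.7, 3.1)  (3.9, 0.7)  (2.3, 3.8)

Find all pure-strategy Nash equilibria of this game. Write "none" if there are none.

This game has no pure Nash equilibrium.

For each player, find the best response to each opponent profile; mutual best responses are the pure NE.
Farm 1 against Barley: payoffs 0.1, 4.8, 3.7 → best response Wheat.
Farm 1 against Corn: payoffs 5.5, 4.7, 3.9 → best response Soy.
Farm 1 against Soy: payoffs 4.1, 6, 2.3 → best response Wheat.
Farm 2 against Soy: payoffs 0.3, 3.9, 5.3 → best response Soy.
Farm 2 against Wheat: payoffs 0, 1, 0.9 → best response Corn.
Farm 2 against Canola: payoffs 3.1, 0.7, 3.8 → best response Soy.
No profile is a mutual best response for all players.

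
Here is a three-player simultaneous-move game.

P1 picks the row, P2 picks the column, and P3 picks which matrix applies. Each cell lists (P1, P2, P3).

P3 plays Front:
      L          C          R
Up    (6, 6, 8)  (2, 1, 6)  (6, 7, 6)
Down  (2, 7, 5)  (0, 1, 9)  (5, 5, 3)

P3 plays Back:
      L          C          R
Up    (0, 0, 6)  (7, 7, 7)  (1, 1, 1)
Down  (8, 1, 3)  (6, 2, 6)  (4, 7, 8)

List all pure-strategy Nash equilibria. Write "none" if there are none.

The pure Nash equilibria are (Up, C, Back); (Up, R, Front); (Down, R, Back).

Check each profile: it is a Nash equilibrium iff no player can strictly gain by switching unilaterally.
(Up, L, Front): P2 can switch to R (6 → 7). Not NE.
(Up, L, Back): P1 can switch to Down (0 → 8). Not NE.
(Up, C, Front): P2 can switch to L (1 → 6). Not NE.
(Up, C, Back): P1 gets 7, best alternative 6; P2 gets 7, best alternative 1; P3 gets 7, best alternative 6. No profitable deviation — NE.
(Up, R, Front): P1 gets 6, best alternative 5; P2 gets 7, best alternative 6; P3 gets 6, best alternative 1. No profitable deviation — NE.
(Up, R, Back): P1 can switch to Down (1 → 4). Not NE.
(Down, L, Front): P1 can switch to Up (2 → 6). Not NE.
(Down, L, Back): P2 can switch to C (1 → 2). Not NE.
(Down, R, Back): P1 gets 4, best alternative 1; P2 gets 7, best alternative 2; P3 gets 8, best alternative 3. No profitable deviation — NE.
(The remaining 3 profiles each have a profitable deviation by the same check.)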